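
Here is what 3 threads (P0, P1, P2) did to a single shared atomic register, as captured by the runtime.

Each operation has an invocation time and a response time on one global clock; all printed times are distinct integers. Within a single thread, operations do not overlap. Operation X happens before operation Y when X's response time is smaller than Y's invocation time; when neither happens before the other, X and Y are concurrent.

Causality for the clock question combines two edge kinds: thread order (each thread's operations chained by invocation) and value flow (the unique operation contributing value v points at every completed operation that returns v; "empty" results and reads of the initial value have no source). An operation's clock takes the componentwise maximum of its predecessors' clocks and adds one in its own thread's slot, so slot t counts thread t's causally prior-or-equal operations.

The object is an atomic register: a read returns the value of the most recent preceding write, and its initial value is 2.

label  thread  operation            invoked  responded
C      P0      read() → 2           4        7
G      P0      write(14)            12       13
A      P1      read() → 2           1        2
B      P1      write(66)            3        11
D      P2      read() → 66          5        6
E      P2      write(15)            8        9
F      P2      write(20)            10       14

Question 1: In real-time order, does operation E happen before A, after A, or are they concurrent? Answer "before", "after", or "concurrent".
Answer: after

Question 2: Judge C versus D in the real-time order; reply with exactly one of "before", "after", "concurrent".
Answer: concurrent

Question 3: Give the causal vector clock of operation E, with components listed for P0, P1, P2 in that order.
Answer: (0, 2, 2)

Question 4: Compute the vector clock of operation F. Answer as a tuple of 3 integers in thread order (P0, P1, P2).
Answer: (0, 2, 3)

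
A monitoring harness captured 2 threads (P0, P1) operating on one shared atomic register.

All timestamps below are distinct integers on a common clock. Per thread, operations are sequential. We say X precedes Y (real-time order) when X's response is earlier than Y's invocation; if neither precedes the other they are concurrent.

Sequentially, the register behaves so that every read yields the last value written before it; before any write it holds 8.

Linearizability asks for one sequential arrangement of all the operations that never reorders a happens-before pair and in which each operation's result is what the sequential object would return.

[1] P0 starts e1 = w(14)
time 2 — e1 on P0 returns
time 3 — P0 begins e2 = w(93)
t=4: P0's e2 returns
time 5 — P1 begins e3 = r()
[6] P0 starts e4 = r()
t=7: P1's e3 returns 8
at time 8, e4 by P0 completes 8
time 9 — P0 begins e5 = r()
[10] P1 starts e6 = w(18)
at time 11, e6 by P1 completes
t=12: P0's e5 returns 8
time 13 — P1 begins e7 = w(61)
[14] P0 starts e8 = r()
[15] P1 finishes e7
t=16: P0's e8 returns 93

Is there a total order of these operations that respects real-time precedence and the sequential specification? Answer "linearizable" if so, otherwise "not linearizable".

not linearizable

already the first 7 events (up to e3's response at time 7) admit no linearization; the first 6 still do
the sole real-time-consistent order of 3 completed operations fails the atomic register replay
completion choices over the 1 pending operation (e4) were checked; none helps
take e1, e2, e3 (pending dropped): step 3 already fails, because e3 r() → 8 cannot occur there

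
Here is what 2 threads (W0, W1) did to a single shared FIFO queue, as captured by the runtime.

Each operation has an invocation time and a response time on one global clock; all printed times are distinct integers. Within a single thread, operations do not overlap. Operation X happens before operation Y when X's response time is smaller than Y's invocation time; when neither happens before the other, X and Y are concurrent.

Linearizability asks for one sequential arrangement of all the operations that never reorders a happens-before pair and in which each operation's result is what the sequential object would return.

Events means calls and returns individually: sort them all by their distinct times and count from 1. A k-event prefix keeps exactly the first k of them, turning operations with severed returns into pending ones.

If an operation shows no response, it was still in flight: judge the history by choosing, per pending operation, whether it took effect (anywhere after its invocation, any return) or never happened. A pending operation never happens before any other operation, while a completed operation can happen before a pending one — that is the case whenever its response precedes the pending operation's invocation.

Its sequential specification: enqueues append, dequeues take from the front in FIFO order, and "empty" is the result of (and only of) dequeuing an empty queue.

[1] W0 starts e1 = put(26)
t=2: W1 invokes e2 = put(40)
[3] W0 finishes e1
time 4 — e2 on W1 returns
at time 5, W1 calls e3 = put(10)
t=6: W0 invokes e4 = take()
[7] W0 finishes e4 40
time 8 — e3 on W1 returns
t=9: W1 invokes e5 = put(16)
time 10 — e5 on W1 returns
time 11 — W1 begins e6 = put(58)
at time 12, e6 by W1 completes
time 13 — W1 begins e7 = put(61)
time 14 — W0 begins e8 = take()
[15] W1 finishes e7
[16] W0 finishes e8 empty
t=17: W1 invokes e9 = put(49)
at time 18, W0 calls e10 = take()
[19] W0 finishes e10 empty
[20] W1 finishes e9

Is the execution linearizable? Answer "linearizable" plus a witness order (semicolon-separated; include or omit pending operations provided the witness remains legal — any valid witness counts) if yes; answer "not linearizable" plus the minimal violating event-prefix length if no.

not linearizable — minimal violating prefix: 16 events

prefix check: 1..15 passes, 1..16 fails once e8's time-16 response joins
real-time-consistent orders of the 8 completed operations: 8 — all fail the FIFO queue replay
for example e1, e2, e3, e4, e5, e6, e7, e8 fails at step 4: e4 take() → 40 is not legal there
for example e1, e2, e3, e4, e5, e6, e8, e7 fails at step 4: e4 take() → 40 is not legal there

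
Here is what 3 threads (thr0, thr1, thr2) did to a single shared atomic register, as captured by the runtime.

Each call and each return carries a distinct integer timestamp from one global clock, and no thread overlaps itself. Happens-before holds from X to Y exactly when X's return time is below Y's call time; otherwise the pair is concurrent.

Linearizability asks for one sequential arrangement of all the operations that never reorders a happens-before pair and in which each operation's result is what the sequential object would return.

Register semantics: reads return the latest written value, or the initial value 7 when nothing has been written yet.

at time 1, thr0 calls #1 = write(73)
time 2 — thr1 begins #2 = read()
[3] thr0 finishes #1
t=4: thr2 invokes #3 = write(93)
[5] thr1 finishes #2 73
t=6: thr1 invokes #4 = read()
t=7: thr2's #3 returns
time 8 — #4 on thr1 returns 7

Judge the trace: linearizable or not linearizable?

not linearizable

cut after 7 events: linearizable; cut after 8 events (#4 responds, time 8): not linearizable
checked exhaustively: 5 real-time-consistent orders of 4 completed operations, zero legal atomic register replays
sample order #1, #2, #3, #4 stalls at step 4 — #4 read() → 7 has no legal effect
sample order #1, #2, #4, #3 stalls at step 3 — #4 read() → 7 has no legal effect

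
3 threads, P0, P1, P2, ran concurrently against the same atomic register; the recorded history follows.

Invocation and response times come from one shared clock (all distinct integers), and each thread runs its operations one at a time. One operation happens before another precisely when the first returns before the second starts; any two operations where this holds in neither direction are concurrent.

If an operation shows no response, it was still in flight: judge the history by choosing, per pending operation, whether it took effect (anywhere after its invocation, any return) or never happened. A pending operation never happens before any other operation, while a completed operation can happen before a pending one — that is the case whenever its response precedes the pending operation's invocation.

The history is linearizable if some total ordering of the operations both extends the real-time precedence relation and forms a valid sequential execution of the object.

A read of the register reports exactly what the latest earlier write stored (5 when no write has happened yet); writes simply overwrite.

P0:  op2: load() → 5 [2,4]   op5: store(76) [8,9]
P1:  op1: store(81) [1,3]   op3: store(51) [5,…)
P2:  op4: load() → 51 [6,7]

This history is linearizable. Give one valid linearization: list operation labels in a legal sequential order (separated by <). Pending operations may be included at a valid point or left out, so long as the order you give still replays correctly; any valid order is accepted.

after step 1 (op2 load() → 5): value 5
after step 2 (op1 store(81)): value 81
after step 3 (op3 store(51) (pending, included)): value 51
after step 4 (op4 load() → 51): value 51
after step 5 (op5 store(76)): value 76

op2 < op1 < op3 < op4 < op5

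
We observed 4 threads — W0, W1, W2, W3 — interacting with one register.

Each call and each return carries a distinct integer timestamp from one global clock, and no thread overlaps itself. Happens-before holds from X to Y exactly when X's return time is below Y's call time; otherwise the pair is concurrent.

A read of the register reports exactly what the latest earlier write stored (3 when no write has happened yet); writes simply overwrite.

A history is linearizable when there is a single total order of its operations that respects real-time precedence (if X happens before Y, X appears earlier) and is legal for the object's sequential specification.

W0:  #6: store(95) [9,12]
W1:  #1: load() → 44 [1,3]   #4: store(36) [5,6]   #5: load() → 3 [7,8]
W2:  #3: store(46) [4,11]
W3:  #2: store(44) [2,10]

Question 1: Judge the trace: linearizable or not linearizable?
prefix check: 1..7 passes, 1..8 fails once #5's time-8 response joins
exactly one order of the 3 completed ops respects real time; the register replay fails
including or dropping the 2 pending operations (#2, #3) in any combination fails
e.g. #1, #4, #5 (pending dropped): illegal at step 1, since #1 load() → 44 cannot apply there

not linearizable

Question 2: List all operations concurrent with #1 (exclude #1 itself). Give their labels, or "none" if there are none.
#1 spans [1,3]: anything still running between times 1 and 3 counts as concurrent
#2 [2,10]: concurrent
#3 [4,11]: after
#4 [5,6]: after
#5 [7,8]: after
#6 [9,12]: after

#2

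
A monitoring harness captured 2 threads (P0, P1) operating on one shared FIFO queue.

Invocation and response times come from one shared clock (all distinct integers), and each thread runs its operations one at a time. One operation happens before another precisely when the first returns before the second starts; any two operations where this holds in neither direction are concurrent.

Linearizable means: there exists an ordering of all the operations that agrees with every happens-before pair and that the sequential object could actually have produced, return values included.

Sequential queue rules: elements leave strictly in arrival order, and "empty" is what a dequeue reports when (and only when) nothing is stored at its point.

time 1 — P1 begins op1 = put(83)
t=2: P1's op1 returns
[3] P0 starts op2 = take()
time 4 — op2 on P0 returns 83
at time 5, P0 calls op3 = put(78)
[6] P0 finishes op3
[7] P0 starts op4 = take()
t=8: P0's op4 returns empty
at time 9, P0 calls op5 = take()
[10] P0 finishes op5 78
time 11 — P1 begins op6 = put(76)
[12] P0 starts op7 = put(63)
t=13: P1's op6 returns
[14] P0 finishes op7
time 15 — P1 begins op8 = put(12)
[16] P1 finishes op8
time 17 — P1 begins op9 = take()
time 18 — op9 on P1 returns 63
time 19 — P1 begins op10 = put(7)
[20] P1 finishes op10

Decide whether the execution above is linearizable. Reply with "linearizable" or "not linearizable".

not linearizable

the violation lands at event 8, op4's response at time 8: events 1..7 linearize, events 1..8 do not
exhaustive check: the 4 completed FIFO queue ops admit one real-time order; illegal
sample order op1, op2, op3, op4 stalls at step 4 — op4 take() → empty has no legal effect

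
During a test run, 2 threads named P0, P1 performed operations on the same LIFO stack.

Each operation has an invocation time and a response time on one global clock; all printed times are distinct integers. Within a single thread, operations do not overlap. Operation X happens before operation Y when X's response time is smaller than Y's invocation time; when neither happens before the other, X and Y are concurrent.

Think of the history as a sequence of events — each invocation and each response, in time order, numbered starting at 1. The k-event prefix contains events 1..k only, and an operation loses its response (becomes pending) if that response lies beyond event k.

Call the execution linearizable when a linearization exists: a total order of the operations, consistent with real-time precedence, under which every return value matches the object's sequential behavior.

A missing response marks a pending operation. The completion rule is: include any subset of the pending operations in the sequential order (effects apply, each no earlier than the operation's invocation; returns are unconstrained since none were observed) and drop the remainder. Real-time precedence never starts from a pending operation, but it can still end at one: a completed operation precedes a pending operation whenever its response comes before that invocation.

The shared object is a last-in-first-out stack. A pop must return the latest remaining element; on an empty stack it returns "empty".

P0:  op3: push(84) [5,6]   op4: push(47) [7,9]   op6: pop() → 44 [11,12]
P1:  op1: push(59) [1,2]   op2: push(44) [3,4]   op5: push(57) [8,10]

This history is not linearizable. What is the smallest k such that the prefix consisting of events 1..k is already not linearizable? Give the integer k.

12

a valid linearization of events 1..11 exists, for instance op1, op2, op3, op4, op5:
1. op1 push(59), leaving stack <59>
2. op2 push(44), leaving stack <59,44>
3. op3 push(84), leaving stack <59,44,84>
4. op4 push(47), leaving stack <59,44,84,47>
5. op5 push(57), leaving stack <59,44,84,47,57>
adding event 12 (op6 responds at 12) leaves no legal real-time order
one such order, op1, op2, op3, op4, op5, op6, breaks at step 6 where op6 pop() → 44 is illegal
one such order, op1, op2, op3, op5, op4, op6, breaks at step 6 where op6 pop() → 44 is illegal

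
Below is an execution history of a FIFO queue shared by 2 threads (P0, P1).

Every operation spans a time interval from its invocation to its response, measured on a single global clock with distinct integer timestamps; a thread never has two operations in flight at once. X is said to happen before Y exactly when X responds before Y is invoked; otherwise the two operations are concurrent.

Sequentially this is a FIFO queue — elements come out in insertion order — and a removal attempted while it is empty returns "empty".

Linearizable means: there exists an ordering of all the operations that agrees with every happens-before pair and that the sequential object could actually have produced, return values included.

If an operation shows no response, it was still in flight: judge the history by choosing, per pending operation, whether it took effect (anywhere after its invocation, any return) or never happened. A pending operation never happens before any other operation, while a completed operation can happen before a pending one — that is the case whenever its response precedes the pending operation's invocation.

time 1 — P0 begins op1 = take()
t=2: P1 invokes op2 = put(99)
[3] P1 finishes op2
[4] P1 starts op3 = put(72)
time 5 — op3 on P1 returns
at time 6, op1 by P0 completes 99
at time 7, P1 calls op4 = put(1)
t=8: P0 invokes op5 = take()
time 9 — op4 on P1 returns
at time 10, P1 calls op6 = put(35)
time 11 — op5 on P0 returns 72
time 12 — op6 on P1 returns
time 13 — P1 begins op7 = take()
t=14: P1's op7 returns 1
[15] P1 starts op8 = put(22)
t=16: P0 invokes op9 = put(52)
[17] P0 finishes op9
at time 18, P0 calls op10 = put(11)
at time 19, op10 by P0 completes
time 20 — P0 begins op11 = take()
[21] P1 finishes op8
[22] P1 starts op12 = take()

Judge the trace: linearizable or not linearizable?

linearizable

one valid linearization: op2, op1, op3, op4, op5, op6, op7, op8, op9, op10
1. op2 put(99), leaving queue <99>
2. op1 take() → 99, leaving queue <>
3. op3 put(72), leaving queue <72>
4. op4 put(1), leaving queue <72,1>
5. op5 take() → 72, leaving queue <1>
6. op6 put(35), leaving queue <1,35>
7. op7 take() → 1, leaving queue <35>
8. op8 put(22), leaving queue <35,22>
9. op9 put(52), leaving queue <35,22,52>
10. op10 put(11), leaving queue <35,22,52,11>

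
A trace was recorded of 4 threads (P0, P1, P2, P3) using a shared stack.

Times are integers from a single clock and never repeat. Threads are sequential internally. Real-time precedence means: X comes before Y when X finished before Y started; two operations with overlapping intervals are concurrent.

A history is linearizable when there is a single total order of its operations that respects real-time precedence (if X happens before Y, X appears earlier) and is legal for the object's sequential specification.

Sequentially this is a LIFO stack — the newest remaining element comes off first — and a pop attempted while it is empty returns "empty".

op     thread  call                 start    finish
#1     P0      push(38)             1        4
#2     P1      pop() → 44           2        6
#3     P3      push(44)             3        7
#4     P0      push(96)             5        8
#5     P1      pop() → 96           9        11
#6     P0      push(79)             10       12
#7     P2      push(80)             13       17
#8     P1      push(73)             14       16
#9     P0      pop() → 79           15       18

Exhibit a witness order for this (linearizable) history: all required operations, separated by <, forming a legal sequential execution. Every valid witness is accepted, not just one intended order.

1. #1 push(38), leaving stack <38>
2. #3 push(44), leaving stack <38,44>
3. #2 pop() → 44, leaving stack <38>
4. #4 push(96), leaving stack <38,96>
5. #5 pop() → 96, leaving stack <38>
6. #6 push(79), leaving stack <38,79>
7. #9 pop() → 79, leaving stack <38>
8. #7 push(80), leaving stack <38,80>
9. #8 push(73), leaving stack <38,80,73>

#1 < #3 < #2 < #4 < #5 < #6 < #9 < #7 < #8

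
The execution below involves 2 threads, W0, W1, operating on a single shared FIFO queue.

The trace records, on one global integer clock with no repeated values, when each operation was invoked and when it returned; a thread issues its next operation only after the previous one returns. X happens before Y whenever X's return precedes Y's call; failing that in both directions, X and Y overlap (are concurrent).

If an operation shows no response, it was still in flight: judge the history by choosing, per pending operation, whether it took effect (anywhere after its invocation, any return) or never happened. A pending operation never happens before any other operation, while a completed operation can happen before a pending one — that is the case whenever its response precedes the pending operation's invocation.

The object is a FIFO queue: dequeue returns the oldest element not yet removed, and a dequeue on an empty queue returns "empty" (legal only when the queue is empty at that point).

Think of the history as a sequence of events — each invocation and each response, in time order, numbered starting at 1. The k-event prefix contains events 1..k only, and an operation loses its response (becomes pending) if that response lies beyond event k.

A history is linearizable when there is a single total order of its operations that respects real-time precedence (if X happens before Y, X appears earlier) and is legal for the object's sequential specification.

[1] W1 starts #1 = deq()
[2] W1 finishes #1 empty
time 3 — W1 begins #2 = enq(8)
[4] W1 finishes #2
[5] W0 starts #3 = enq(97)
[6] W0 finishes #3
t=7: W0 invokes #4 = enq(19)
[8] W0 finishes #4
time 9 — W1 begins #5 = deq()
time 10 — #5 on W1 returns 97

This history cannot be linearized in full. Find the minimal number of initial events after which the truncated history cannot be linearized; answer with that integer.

one valid order for events 1..9 is #1, #2, #3, #4:
step 1: #1 deq() → empty — queue <>
step 2: #2 enq(8) — queue <8>
step 3: #3 enq(97) — queue <8,97>
step 4: #4 enq(19) — queue <8,97,19>
at event 10 (#5's time-10 response) nothing linearizes any more
for example #1, #2, #3, #4, #5 fails at step 5: #5 deq() → 97 is not legal there

10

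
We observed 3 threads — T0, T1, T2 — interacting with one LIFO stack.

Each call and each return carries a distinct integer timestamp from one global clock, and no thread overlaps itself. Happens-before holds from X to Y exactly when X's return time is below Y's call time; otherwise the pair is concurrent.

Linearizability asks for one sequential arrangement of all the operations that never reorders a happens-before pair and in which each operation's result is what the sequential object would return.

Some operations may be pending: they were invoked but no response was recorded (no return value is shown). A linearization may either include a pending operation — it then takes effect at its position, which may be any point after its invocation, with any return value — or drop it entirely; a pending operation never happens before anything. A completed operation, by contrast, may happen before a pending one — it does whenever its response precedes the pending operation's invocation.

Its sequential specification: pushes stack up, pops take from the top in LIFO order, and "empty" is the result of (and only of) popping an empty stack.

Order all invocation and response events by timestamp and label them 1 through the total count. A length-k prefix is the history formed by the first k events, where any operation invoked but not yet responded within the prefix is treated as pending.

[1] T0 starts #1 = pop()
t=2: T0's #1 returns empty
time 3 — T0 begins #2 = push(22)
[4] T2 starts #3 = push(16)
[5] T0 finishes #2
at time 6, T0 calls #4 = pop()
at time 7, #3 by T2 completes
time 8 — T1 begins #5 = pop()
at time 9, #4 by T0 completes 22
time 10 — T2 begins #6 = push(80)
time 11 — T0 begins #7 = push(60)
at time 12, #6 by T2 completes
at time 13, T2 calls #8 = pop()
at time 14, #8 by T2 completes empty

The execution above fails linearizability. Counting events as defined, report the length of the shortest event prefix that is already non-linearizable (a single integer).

14

a valid linearization of events 1..13 exists, for instance #1, #2, #3, #5, #4, #6:
step 1: #1 pop() → empty — stack <>
step 2: #2 push(22) — stack <22>
step 3: #3 push(16) — stack <22,16>
step 4: #5 pop() (pending, included) — stack <22>
step 5: #4 pop() → 22 — stack <>
step 6: #6 push(80) — stack <80>
event 14 — #8's response, time 14 — after it, nothing linearizes
completion choices over the 2 pending operations (#5, #7) were checked; none helps
for example #1, #2, #3, #4, #6, #8 (pending dropped) fails at step 4: #4 pop() → 22 is not legal there
for example #1, #2, #4, #3, #6, #8 (pending dropped) fails at step 6: #8 pop() → empty is not legal there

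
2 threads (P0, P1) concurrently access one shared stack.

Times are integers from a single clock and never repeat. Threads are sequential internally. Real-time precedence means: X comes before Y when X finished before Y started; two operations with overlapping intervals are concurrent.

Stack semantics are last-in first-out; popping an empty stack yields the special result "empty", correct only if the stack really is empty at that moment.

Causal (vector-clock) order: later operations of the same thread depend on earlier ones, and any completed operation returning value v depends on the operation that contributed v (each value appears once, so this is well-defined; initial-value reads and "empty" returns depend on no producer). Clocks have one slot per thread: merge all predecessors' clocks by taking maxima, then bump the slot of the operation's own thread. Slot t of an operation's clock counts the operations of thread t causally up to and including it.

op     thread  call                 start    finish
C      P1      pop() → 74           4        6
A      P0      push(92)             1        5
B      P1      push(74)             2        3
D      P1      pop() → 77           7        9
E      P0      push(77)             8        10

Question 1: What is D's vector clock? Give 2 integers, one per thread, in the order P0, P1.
(2, 3)

VC(B, invoked at 2): no causal predecessors; +1 on P1 → (0, 1)
VC(A, invoked at 1): no causal predecessors; +1 on P0 → (1, 0)
from VC(B)=(0, 1), C (invoked 4) maxes components and bumps P1 → (0, 2)
from VC(A)=(1, 0), E (invoked 8) maxes components and bumps P0 → (2, 0)
from VC(C)=(0, 2), VC(E)=(2, 0), D (invoked 7) maxes components and bumps P1 → (2, 3)
target: VC(D) = (2, 3)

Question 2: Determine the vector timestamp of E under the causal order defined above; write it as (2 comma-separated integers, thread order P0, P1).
(2, 0)

B (invocation 2): nothing precedes it; P1's component alone gives (0, 1)
A (invocation 1): nothing precedes it; P0's component alone gives (1, 0)
C (invocation 4): componentwise max over VC(B)=(0, 1), +1 at P1, giving (0, 2)
E (invocation 8): componentwise max over VC(A)=(1, 0), +1 at P0, giving (2, 0)
D (invocation 7): componentwise max over VC(C)=(0, 2), VC(E)=(2, 0), +1 at P1, giving (2, 3)
target: VC(E) = (2, 0)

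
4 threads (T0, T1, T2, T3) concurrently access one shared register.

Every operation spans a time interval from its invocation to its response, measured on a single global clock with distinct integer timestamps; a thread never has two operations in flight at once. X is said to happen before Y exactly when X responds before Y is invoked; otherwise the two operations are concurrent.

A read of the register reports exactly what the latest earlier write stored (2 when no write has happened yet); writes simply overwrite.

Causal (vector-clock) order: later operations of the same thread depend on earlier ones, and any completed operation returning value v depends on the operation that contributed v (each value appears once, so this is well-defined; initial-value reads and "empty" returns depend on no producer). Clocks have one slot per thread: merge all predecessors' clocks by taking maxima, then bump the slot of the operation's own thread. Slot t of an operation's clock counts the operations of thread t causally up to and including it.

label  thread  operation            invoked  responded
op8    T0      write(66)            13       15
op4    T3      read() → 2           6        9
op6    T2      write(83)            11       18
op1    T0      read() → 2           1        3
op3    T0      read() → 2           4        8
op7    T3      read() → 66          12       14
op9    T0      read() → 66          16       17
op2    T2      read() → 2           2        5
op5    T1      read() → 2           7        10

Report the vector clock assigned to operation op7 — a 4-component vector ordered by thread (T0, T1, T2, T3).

(3, 0, 0, 2)

invoked at 6, op4 has no predecessors; its own T3 bump gives (0, 0, 0, 1)
invoked at 2, op2 has no predecessors; its own T2 bump gives (0, 0, 1, 0)
invoked at 7, op5 has no predecessors; its own T1 bump gives (0, 1, 0, 0)
invoked at 1, op1 has no predecessors; its own T0 bump gives (1, 0, 0, 0)
merge at op6 (invoked 11): VC(op2)=(0, 0, 1, 0), own-thread bump on T2 → (0, 0, 2, 0)
merge at op3 (invoked 4): VC(op1)=(1, 0, 0, 0), own-thread bump on T0 → (2, 0, 0, 0)
merge at op8 (invoked 13): VC(op3)=(2, 0, 0, 0), own-thread bump on T0 → (3, 0, 0, 0)
merge at op9 (invoked 16): VC(op8)=(3, 0, 0, 0), own-thread bump on T0 → (4, 0, 0, 0)
merge at op7 (invoked 12): VC(op4)=(0, 0, 0, 1), VC(op8)=(3, 0, 0, 0), own-thread bump on T3 → (3, 0, 0, 2)
target: VC(op7) = (3, 0, 0, 2)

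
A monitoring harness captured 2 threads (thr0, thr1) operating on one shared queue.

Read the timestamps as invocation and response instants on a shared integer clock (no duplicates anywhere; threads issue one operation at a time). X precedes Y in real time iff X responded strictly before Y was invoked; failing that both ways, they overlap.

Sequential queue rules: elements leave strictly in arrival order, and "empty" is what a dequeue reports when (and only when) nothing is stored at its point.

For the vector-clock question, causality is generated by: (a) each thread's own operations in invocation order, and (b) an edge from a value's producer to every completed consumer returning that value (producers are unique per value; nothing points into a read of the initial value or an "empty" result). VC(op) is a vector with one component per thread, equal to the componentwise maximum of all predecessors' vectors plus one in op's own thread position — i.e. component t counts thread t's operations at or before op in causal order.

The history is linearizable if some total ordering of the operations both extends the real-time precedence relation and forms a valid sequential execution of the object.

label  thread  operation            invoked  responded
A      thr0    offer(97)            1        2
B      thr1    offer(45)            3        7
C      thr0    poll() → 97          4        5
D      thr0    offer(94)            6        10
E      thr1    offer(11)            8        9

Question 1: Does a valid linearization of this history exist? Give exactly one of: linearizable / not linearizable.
one valid linearization: A, B, C, D, E
after step 1 (A offer(97)): queue <97>
after step 2 (B offer(45)): queue <97,45>
after step 3 (C poll() → 97): queue <45>
after step 4 (D offer(94)): queue <45,94>
after step 5 (E offer(11)): queue <45,94,11>

linearizable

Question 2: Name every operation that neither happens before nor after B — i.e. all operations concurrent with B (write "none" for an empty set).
B spans [3,7]: anything still running between times 3 and 7 counts as concurrent
A [1,2]: before
C [4,5]: concurrent
D [6,10]: concurrent
E [8,9]: after

C, D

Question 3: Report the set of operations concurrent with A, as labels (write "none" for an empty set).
concurrent with A ([1,2]): every op whose interval crosses 1..2
B [3,7]: after
C [4,5]: after
D [6,10]: after
E [8,9]: after

none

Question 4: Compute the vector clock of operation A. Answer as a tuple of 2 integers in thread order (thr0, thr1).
B (invocation 3): nothing precedes it; thr1's component alone gives (0, 1)
A (invocation 1): nothing precedes it; thr0's component alone gives (1, 0)
from VC(B)=(0, 1), E (invoked 8) maxes components and bumps thr1 → (0, 2)
from VC(A)=(1, 0), C (invoked 4) maxes components and bumps thr0 → (2, 0)
from VC(C)=(2, 0), D (invoked 6) maxes components and bumps thr0 → (3, 0)
target: VC(A) = (1, 0)

(1, 0)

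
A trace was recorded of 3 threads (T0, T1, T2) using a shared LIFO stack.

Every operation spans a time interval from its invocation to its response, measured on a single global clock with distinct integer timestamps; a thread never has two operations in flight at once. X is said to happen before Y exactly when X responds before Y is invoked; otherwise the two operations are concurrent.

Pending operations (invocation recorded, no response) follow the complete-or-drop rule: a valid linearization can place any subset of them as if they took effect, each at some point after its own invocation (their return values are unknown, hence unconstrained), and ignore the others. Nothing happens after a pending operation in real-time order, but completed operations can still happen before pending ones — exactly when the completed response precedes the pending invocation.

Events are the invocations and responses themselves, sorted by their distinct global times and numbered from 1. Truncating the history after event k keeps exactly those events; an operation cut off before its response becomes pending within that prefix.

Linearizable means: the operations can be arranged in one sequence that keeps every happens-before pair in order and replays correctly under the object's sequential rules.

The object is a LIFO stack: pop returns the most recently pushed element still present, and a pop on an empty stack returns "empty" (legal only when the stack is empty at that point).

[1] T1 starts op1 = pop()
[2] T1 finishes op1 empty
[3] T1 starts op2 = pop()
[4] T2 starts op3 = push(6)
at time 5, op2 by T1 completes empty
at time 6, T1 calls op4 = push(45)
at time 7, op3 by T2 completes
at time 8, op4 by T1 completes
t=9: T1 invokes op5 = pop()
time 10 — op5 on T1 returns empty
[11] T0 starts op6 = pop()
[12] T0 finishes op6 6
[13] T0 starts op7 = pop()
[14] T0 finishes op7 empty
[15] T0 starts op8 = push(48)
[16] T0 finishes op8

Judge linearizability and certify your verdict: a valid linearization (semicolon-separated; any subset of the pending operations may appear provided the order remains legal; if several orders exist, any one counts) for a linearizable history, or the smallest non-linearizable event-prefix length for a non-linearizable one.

prefix check: 1..9 passes, 1..10 fails once op5's time-10 response joins
all 3 real-time-respecting orders fail — 5 completed LIFO stack operations, no legal replay
for example op1, op2, op3, op4, op5 fails at step 5: op5 pop() → empty is not legal there
for example op1, op2, op4, op3, op5 fails at step 5: op5 pop() → empty is not legal there

not linearizable — minimal violating prefix: 10 events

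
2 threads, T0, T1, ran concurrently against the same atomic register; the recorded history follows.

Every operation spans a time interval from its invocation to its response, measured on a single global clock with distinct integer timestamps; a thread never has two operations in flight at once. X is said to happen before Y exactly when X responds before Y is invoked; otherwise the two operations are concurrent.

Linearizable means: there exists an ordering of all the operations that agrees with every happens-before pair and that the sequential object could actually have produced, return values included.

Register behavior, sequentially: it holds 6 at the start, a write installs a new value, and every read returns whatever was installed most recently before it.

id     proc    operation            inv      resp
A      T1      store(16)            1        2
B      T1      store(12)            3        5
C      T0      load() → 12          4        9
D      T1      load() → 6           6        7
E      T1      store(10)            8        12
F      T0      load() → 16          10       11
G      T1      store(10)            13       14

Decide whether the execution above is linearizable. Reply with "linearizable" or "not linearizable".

not linearizable

already the first 7 events (up to D's response at time 7) admit no linearization; the first 6 still do
the completed operations (3 total) allow one real-time order; the atomic register replay rejects it
including or dropping the 1 pending operation (C) in any combination fails
one such order, A, B, D (pending dropped), breaks at step 3 where D load() → 6 is illegal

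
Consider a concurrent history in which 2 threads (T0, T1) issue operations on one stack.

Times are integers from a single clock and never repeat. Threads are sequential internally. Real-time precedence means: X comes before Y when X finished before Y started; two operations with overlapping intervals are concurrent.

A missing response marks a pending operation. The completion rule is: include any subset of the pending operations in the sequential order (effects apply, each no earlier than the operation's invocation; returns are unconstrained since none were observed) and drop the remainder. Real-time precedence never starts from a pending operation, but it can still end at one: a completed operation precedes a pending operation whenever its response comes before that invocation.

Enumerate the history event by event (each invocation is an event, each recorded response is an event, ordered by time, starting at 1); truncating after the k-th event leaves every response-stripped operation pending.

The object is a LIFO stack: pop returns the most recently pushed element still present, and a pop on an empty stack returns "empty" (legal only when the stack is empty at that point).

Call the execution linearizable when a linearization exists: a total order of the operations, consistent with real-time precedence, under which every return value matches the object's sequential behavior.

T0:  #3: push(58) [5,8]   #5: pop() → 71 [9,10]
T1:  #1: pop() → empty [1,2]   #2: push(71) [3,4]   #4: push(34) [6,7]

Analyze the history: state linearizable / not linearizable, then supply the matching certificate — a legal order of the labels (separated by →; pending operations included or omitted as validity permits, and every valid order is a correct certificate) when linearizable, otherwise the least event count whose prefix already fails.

not linearizable — minimal violating prefix: 10 events

through event 9 a valid linearization exists; event 10 (#5 responding at time 10) ends that
real-time-consistent orders of the 5 completed operations: 2 — all fail the stack replay
sample order #1, #2, #3, #4, #5 stalls at step 5 — #5 pop() → 71 has no legal effect
sample order #1, #2, #4, #3, #5 stalls at step 5 — #5 pop() → 71 has no legal effect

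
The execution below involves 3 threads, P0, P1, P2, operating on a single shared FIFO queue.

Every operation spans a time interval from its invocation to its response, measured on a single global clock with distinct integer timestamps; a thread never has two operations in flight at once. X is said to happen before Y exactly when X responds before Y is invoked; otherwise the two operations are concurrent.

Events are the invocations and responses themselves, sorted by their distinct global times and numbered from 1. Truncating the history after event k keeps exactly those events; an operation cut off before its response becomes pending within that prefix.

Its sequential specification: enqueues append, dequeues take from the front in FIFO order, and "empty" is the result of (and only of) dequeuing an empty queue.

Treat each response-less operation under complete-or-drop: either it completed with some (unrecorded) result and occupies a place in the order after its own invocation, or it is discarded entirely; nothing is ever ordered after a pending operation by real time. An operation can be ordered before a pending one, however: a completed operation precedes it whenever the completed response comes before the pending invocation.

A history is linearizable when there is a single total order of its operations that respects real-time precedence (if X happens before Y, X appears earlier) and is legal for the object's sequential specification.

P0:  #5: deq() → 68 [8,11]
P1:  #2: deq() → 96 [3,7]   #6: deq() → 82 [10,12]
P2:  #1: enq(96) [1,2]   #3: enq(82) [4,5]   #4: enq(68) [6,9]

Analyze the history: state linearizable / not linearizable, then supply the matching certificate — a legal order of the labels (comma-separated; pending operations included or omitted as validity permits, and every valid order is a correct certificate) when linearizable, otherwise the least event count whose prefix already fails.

linearizable — witness: #1, #2, #3, #4, #6, #5

1. #1 enq(96), leaving queue <96>
2. #2 deq() → 96, leaving queue <>
3. #3 enq(82), leaving queue <82>
4. #4 enq(68), leaving queue <82,68>
5. #6 deq() → 82, leaving queue <68>
6. #5 deq() → 68, leaving queue <>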